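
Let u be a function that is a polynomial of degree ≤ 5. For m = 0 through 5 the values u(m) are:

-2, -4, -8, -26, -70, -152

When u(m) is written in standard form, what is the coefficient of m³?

-2

First differences: -2, -4, -18, -44, -82. Second differences: -2, -14, -26, -38. Third differences: -12, -12, -12.
Level-3 differences are constant, so u has degree 3.
Fitting a degree-3 polynomial gives u(m) = -2m³ + 5m² - 5m - 2.
The coefficient of m³ is -2.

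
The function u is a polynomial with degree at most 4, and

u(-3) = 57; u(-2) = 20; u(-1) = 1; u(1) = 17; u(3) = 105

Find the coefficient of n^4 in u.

Write u(n) = an^4 + bn³ + cn² + dn + e; the 5 given values yield a linear system in the 5 coefficients.
Solving, the top 2 coefficients vanish, and u(n) = 9n² + 8n.
The coefficient of n^4 is 0.

0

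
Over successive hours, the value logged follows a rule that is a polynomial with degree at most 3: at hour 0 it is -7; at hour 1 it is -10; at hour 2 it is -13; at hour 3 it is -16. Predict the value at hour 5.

-22

Write the value at m as P(m).
First differences: -3, -3, -3.
Level-1 differences are constant, so P has degree 1.
Fitting a degree-1 polynomial gives P(m) = -3m - 7.
Then P(5) = -22.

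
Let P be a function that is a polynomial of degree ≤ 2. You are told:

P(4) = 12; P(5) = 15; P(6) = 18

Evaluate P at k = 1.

First differences: 3, 3.
Level-1 differences are constant, so P has degree 1.
Fitting a degree-1 polynomial gives P(k) = 3k.
Then P(1) = 3.

3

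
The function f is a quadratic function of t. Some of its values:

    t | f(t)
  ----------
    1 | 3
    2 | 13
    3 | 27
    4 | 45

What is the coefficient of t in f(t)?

4

First differences: 10, 14, 18. Second differences: 4, 4.
Level-2 differences are constant, so f has degree 2.
Fitting a degree-2 polynomial gives f(t) = 2t² + 4t - 3.
The coefficient of t is 4.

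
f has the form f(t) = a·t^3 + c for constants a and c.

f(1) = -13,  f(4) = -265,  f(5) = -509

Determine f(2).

-41

From f(1) = -13 and f(4) = -265: 1a + c = -13 and 64a + c = -265.
Subtracting: 63a = -252, so a = -4; then c = -13 − (-4)·1 = -9.
So f(t) = -4t³ − 9, and f(2) = -41.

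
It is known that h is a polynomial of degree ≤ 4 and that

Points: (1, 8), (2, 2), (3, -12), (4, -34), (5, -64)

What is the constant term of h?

6

First differences: -6, -14, -22, -30. Second differences: -8, -8, -8.
Level-2 differences are constant, so h has degree 2.
Fitting a degree-2 polynomial gives h(x) = -4x² + 6x + 6.
The constant term is h(0) = 6.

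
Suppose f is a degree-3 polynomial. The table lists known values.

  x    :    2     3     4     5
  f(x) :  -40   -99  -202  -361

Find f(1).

Write f(x) = ax³ + bx² + cx + d; the 4 given values yield a linear system in the 4 coefficients.
Solving, f(x) = -2x³ - 4x² - x - 6.
Then f(1) = -13.

-13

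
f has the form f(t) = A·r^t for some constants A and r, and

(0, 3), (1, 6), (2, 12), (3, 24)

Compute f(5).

Consecutive ratio: 6/3 = 2, and 12/6 = 2, so r = 2.
Then A·2^0 = 3 gives A = 3, and f(t) = 3·2^t.
f(5) = 3·2^5 = 96.

96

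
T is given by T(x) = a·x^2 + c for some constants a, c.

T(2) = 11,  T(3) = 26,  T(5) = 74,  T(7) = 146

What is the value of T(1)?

From T(2) = 11 and T(3) = 26: 4a + c = 11 and 9a + c = 26.
Subtracting: 5a = 15, so a = 3; then c = 11 − 3·4 = -1.
So T(x) = 3x² − 1, and T(1) = 2.

2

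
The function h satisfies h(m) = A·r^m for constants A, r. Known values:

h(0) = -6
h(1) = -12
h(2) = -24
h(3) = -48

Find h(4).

-96

Consecutive ratio: -12/(-6) = 2, and -24/(-12) = 2, so r = 2.
Then A·2^0 = -6 gives A = -6, and h(m) = -6·2^m.
h(4) = -6·2^4 = -96.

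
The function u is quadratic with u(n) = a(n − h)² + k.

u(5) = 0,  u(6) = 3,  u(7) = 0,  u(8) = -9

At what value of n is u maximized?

6

First differences 3, -3, -9; second difference -6 = 2a, so a = -3.
Expanding, the n-coefficient is −2ah = 6h; matching it to the data gives h = 6, and then k = 3.
So u(n) = -3(n − 6)² + 3.
Hence h = 6.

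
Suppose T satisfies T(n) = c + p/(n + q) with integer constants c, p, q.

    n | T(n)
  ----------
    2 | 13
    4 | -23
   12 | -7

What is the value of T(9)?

-8

(T(n) − c)(n + q) = p for each data point; the three points give a linear system in c and q, then p follows.
Solving: c = -5, q = -3, p = -18, so T(n) = -5 − 18/(n − 3).
Then T(9) = -5 − 18/6 = -8.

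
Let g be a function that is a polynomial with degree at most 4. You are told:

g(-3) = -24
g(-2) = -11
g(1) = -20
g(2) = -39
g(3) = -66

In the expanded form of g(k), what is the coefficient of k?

Write g(k) = ak^4 + bk³ + ck² + dk + e; the 5 given values yield a linear system in the 5 coefficients.
Solving, the top 2 coefficients vanish, and g(k) = -4k² - 7k - 9.
The coefficient of k is -7.

-7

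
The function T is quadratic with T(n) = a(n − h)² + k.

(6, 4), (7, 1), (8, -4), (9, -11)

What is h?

First differences -3, -5, -7; second difference -2 = 2a, so a = -1.
Expanding, the n-coefficient is −2ah = 2h; matching it to the data gives h = 5, and then k = 5.
So T(n) = -1(n − 5)² + 5.
Hence h = 5.

5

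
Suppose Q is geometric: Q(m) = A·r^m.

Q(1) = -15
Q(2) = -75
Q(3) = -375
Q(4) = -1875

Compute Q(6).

Consecutive ratio: -75/(-15) = 5, and -375/(-75) = 5, so r = 5.
Then A·5^1 = -15 gives A = -3, and Q(m) = -3·5^m.
Q(6) = -3·5^6 = -46875.

-46875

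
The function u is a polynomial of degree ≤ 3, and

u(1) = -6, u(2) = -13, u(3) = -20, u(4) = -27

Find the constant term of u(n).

1

First differences: -7, -7, -7.
Level-1 differences are constant, so u has degree 1.
Fitting a degree-1 polynomial gives u(n) = -7n + 1.
The constant term is u(0) = 1.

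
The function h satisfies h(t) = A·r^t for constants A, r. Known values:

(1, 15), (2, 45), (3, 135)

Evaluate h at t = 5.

1215

Consecutive ratio: 45/15 = 3, and 135/45 = 3, so r = 3.
Then A·3^1 = 15 gives A = 5, and h(t) = 5·3^t.
h(5) = 5·3^5 = 1215.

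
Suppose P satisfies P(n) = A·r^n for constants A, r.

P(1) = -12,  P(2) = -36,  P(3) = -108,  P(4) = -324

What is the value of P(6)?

Consecutive ratio: -36/(-12) = 3, and -108/(-36) = 3, so r = 3.
Then A·3^1 = -12 gives A = -4, and P(n) = -4·3^n.
P(6) = -4·3^6 = -2916.

-2916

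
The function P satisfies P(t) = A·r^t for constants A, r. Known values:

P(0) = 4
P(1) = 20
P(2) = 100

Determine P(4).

2500

Consecutive ratio: 20/4 = 5, and 100/20 = 5, so r = 5.
Then A·5^0 = 4 gives A = 4, and P(t) = 4·5^t.
P(4) = 4·5^4 = 2500.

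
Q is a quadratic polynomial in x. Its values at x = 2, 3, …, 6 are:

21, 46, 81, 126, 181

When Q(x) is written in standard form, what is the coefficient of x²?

Write Q(x) = ax² + bx + c; the 5 given values yield a linear system in the 3 coefficients.
Solving, Q(x) = 5x² + 1.
The coefficient of x² is 5.

5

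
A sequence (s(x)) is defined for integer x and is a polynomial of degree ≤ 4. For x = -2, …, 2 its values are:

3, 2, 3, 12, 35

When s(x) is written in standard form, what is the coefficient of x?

4

First differences: -1, 1, 9, 23. Second differences: 2, 8, 14. Third differences: 6, 6.
Level-3 differences are constant, so s has degree 3.
Fitting a degree-3 polynomial gives s(x) = x³ + 4x² + 4x + 3.
The coefficient of x is 4.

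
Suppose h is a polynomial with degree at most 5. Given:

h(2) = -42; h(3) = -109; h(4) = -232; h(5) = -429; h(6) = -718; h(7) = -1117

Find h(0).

-4

First differences: -67, -123, -197, -289, -399. Second differences: -56, -74, -92, -110. Third differences: -18, -18, -18.
Level-3 differences are constant, so h has degree 3.
Fitting a degree-3 polynomial gives h(n) = -3n³ - n² - 5n - 4.
Then h(0) = -4.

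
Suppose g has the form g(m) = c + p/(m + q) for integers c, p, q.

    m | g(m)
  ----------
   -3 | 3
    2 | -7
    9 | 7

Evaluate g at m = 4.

(g(m) − c)(m + q) = p for each data point; the three points give a linear system in c and q, then p follows.
Solving: c = 5, q = -3, p = 12, so g(m) = 5 + 12/(m − 3).
Then g(4) = 5 + 12/1 = 17.

17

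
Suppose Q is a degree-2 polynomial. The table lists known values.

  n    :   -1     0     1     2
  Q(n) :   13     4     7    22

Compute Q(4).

88

Write Q(n) = an² + bn + c; the 4 given values yield a linear system in the 3 coefficients.
Solving, Q(n) = 6n² - 3n + 4.
Then Q(4) = 88.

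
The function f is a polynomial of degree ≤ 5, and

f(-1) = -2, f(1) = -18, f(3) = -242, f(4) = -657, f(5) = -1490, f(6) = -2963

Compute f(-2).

-27

Write f(t) = at^5 + bt^4 + ct³ + dt² + et + p; the 6 given values yield a linear system in the 6 coefficients.
Solving, the leading coefficient vanishes, and f(t) = -2t^4 - t³ - 3t² - 7t - 5.
Then f(-2) = -27.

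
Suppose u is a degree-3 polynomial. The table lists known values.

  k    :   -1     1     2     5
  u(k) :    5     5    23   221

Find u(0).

Write u(k) = ak³ + bk² + ck + d; the 4 given values yield a linear system in the 4 coefficients.
Solving, u(k) = k³ + 4k² - k + 1.
Then u(0) = 1.

1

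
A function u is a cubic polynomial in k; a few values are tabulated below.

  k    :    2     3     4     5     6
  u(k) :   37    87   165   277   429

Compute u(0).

First differences: 50, 78, 112, 152. Second differences: 28, 34, 40. Third differences: 6, 6.
Level-3 differences are constant, so u has degree 3.
Fitting a degree-3 polynomial gives u(k) = k³ + 5k² + 6k - 3.
Then u(0) = -3.

-3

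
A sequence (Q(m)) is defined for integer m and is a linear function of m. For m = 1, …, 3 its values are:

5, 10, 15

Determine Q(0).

0

First differences: 5, 5.
Level-1 differences are constant, so Q has degree 1.
Fitting a degree-1 polynomial gives Q(m) = 5m.
Then Q(0) = 0.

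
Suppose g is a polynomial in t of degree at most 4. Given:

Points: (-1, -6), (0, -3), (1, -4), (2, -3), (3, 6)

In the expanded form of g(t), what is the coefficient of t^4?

0

First differences: 3, -1, 1, 9. Second differences: -4, 2, 8. Third differences: 6, 6.
Level-3 differences are constant, so g has degree 3.
Fitting a degree-3 polynomial gives g(t) = t³ - 2t² - 3.
The coefficient of t^4 is 0.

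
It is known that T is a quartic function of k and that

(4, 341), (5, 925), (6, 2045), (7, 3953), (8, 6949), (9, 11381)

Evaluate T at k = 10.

First differences: 584, 1120, 1908, 2996, 4432. Second differences: 536, 788, 1088, 1436. Third differences: 252, 300, 348. Fourth differences: 48, 48.
Level-4 differences are constant, so T has degree 4.
Extending the table by one column gives the next first difference 6264, so T(10) = 11381 + 6264 = 17645.

17645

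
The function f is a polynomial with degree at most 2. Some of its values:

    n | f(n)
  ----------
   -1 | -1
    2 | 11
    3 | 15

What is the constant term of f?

Write f(n) = an² + bn + c; the 3 given values yield a linear system in the 3 coefficients.
Solving, the leading coefficient vanishes, and f(n) = 4n + 3.
The constant term is f(0) = 3.

3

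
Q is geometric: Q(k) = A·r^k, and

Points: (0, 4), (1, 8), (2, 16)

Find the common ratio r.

Consecutive ratio: 8/4 = 2, and 16/8 = 2, so r = 2.
Then A·2^0 = 4 gives A = 4, and Q(k) = 4·2^k.

2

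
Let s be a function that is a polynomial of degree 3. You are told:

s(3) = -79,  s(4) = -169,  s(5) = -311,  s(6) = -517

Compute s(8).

Write s(k) = ak³ + bk² + ck + d; the 4 given values yield a linear system in the 4 coefficients.
Solving, s(k) = -2k³ - 2k² - 2k - 1.
Then s(8) = -1169.

-1169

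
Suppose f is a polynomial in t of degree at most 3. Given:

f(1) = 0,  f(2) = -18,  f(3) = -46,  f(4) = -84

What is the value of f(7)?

Write f(t) = at³ + bt² + ct + d; the 4 given values yield a linear system in the 4 coefficients.
Solving, the leading coefficient vanishes, and f(t) = -5t² - 3t + 8.
Then f(7) = -258.

-258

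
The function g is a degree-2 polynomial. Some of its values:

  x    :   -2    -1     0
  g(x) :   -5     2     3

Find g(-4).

-37

Write g(x) = ax² + bx + c; the 3 given values yield a linear system in the 3 coefficients.
Solving, g(x) = -3x² - 2x + 3.
Then g(-4) = -37.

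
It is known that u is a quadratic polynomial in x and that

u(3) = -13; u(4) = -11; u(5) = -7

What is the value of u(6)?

-1

Write u(x) = ax² + bx + c; the 3 given values yield a linear system in the 3 coefficients.
Solving, u(x) = x² - 5x - 7.
Then u(6) = -1.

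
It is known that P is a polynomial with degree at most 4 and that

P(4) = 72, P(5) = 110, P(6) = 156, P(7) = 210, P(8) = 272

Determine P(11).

506

First differences: 38, 46, 54, 62. Second differences: 8, 8, 8.
Level-2 differences are constant, so P has degree 2.
Fitting a degree-2 polynomial gives P(t) = 4t² + 2t.
Then P(11) = 506.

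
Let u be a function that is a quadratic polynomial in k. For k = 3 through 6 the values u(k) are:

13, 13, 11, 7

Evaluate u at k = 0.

1

Write u(k) = ak² + bk + c; the 4 given values yield a linear system in the 3 coefficients.
Solving, u(k) = -k² + 7k + 1.
Then u(0) = 1.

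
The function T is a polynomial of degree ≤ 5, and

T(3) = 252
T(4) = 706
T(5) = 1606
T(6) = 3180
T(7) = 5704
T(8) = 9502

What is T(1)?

10

First differences: 454, 900, 1574, 2524, 3798. Second differences: 446, 674, 950, 1274. Third differences: 228, 276, 324. Fourth differences: 48, 48.
Level-4 differences are constant, so T has degree 4.
Fitting a degree-4 polynomial gives T(m) = 2m^4 + 2m³ + 5m² - 5m + 6.
Then T(1) = 10.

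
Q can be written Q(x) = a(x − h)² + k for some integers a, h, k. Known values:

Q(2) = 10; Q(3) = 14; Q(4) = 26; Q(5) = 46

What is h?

First differences 4, 12, 20; second difference 8 = 2a, so a = 4.
Expanding, the x-coefficient is −2ah = -8h; matching it to the data gives h = 2, and then k = 10.
So Q(x) = 4(x − 2)² + 10.
Hence h = 2.

2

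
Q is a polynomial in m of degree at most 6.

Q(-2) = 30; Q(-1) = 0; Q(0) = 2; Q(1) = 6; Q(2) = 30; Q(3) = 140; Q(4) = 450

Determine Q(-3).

First differences: -30, 2, 4, 24, 110, 310. Second differences: 32, 2, 20, 86, 200. Third differences: -30, 18, 66, 114. Fourth differences: 48, 48, 48.
Level-4 differences are constant, so Q has degree 4.
Fitting a degree-4 polynomial gives Q(m) = 2m^4 - m³ - m² + 4m + 2.
Then Q(-3) = 170.

170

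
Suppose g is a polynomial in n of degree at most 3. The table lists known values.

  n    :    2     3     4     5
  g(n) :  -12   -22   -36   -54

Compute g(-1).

-6

First differences: -10, -14, -18. Second differences: -4, -4.
Level-2 differences are constant, so g has degree 2.
Fitting a degree-2 polynomial gives g(n) = -2n² - 4.
Then g(-1) = -6.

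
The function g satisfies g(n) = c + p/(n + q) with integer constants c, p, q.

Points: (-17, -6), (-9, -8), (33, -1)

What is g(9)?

7

(g(n) − c)(n + q) = p for each data point; the three points give a linear system in c and q, then p follows.
Solving: c = -3, q = -3, p = 60, so g(n) = -3 + 60/(n − 3).
Then g(9) = -3 + 60/6 = 7.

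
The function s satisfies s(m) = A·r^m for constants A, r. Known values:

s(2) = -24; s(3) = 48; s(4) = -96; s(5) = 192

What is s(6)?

Consecutive ratio: 48/(-24) = -2, and -96/48 = -2, so r = -2.
Then A·(-2)^2 = -24 gives A = -6, and s(m) = -6·(-2)^m.
s(6) = -6·(-2)^6 = -384.

-384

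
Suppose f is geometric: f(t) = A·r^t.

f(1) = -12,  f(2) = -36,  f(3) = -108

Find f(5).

-972

Consecutive ratio: -36/(-12) = 3, and -108/(-36) = 3, so r = 3.
Then A·3^1 = -12 gives A = -4, and f(t) = -4·3^t.
f(5) = -4·3^5 = -972.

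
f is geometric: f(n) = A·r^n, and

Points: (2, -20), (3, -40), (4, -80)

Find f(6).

Consecutive ratio: -40/(-20) = 2, and -80/(-40) = 2, so r = 2.
Then A·2^2 = -20 gives A = -5, and f(n) = -5·2^n.
f(6) = -5·2^6 = -320.

-320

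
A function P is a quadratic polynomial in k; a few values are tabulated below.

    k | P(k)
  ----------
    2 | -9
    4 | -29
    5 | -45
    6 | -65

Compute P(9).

-149

Write P(k) = ak² + bk + c; the 4 given values yield a linear system in the 3 coefficients.
Solving, P(k) = -2k² + 2k - 5.
Then P(9) = -149.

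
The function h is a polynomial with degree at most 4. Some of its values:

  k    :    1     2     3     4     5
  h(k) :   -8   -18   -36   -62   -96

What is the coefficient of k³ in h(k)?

0

First differences: -10, -18, -26, -34. Second differences: -8, -8, -8.
Level-2 differences are constant, so h has degree 2.
Fitting a degree-2 polynomial gives h(k) = -4k² + 2k - 6.
The coefficient of k³ is 0.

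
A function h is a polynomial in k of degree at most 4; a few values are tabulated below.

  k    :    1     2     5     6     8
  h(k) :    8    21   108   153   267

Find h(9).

336

Write h(k) = ak^4 + bk³ + ck² + dk + e; the 5 given values yield a linear system in the 5 coefficients.
Solving, the top 2 coefficients vanish, and h(k) = 4k² + k + 3.
Then h(9) = 336.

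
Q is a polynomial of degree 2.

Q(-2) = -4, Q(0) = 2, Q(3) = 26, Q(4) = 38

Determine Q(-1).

-2

Write Q(m) = am² + bm + c; the 4 given values yield a linear system in the 3 coefficients.
Solving, Q(m) = m² + 5m + 2.
Then Q(-1) = -2.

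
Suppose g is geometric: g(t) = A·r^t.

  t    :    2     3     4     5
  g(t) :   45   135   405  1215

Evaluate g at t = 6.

Consecutive ratio: 135/45 = 3, and 405/135 = 3, so r = 3.
Then A·3^2 = 45 gives A = 5, and g(t) = 5·3^t.
g(6) = 5·3^6 = 3645.

3645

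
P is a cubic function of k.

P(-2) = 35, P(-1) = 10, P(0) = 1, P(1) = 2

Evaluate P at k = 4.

5

Write P(k) = ak³ + bk² + ck + d; the 4 given values yield a linear system in the 4 coefficients.
Solving, P(k) = -k³ + 5k² - 3k + 1.
Then P(4) = 5.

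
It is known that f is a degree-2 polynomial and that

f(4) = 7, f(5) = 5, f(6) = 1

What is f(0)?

Write f(x) = ax² + bx + c; the 3 given values yield a linear system in the 3 coefficients.
Solving, f(x) = -x² + 7x - 5.
The constant term is f(0) = -5.

-5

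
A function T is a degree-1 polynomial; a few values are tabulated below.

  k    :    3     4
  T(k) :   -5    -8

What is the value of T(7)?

Write T(k) = ak + b; the 2 given values yield a linear system in the 2 coefficients.
Solving, T(k) = -3k + 4.
Then T(7) = -17.

-17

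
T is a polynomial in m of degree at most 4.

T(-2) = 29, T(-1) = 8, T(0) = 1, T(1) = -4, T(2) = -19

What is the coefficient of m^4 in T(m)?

0

First differences: -21, -7, -5, -15. Second differences: 14, 2, -10. Third differences: -12, -12.
Level-3 differences are constant, so T has degree 3.
Fitting a degree-3 polynomial gives T(m) = -2m³ + m² - 4m + 1.
The coefficient of m^4 is 0.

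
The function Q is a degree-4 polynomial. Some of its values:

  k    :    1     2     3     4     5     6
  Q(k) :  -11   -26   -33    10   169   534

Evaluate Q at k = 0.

-6

Write Q(k) = ak^4 + bk³ + ck² + dk + e; the 6 given values yield a linear system in the 5 coefficients.
Solving, Q(k) = k^4 - 3k³ - 3k² - 6.
Then Q(0) = -6.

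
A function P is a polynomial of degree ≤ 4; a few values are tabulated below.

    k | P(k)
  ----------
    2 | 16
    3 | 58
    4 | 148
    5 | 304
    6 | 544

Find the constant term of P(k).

First differences: 42, 90, 156, 240. Second differences: 48, 66, 84. Third differences: 18, 18.
Level-3 differences are constant, so P has degree 3.
Fitting a degree-3 polynomial gives P(k) = 3k³ - 3k² + 4.
The constant term is P(0) = 4.

4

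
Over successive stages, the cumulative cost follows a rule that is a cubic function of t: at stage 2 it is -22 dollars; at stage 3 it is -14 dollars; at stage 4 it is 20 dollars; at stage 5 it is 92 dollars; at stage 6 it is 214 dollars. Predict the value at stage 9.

Write the value at t as u(t).
Write u(t) = at³ + bt² + ct + d; the 5 given values yield a linear system in the 4 coefficients.
Solving, u(t) = 2t³ - 5t² - 5t - 8.
Then u(9) = 1000.

1000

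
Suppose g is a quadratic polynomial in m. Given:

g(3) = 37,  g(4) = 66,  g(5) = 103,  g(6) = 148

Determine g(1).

First differences: 29, 37, 45. Second differences: 8, 8.
Level-2 differences are constant, so g has degree 2.
Fitting a degree-2 polynomial gives g(m) = 4m² + m - 2.
Then g(1) = 3.

3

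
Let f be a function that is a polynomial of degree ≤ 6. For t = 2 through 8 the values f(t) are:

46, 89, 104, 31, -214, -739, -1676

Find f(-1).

-11

Write f(t) = at^6 + bt^5 + ct^4 + dt³ + et² + pt + q; the 7 given values yield a linear system in the 7 coefficients.
Solving, the top 2 coefficients vanish, and f(t) = -t^4 + 4t³ + 5t² + 7t - 4.
Then f(-1) = -11.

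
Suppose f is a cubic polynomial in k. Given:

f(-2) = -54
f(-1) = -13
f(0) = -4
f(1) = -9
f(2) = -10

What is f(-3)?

-145

Write f(k) = ak³ + bk² + ck + d; the 5 given values yield a linear system in the 4 coefficients.
Solving, f(k) = 3k³ - 7k² - k - 4.
Then f(-3) = -145.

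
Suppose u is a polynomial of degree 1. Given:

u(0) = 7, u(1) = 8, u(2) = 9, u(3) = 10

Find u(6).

13

First differences: 1, 1, 1.
Level-1 differences are constant, so u has degree 1.
Fitting a degree-1 polynomial gives u(x) = x + 7.
Then u(6) = 13.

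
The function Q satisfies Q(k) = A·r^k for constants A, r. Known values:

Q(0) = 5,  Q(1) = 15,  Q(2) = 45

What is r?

3

Consecutive ratio: 15/5 = 3, and 45/15 = 3, so r = 3.
Then A·3^0 = 5 gives A = 5, and Q(k) = 5·3^k.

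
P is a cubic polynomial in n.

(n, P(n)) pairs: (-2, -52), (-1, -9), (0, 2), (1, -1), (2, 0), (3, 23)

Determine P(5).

First differences: 43, 11, -3, 1, 23. Second differences: -32, -14, 4, 22. Third differences: 18, 18, 18.
Level-3 differences are constant, so P has degree 3.
Fitting a degree-3 polynomial gives P(n) = 3n³ - 7n² + n + 2.
Then P(5) = 207.

207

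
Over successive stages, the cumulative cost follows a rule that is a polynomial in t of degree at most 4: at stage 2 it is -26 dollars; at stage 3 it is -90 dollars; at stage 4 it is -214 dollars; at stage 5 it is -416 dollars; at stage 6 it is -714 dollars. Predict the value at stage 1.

Write the value at t as T(t).
Write T(t) = at^4 + bt³ + ct² + dt + e; the 5 given values yield a linear system in the 5 coefficients.
Solving, the leading coefficient vanishes, and T(t) = -3t³ - 3t² + 8t - 6.
Then T(1) = -4.

-4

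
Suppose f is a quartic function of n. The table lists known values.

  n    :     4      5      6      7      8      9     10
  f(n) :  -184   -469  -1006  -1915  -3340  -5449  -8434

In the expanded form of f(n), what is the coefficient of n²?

-5

First differences: -285, -537, -909, -1425, -2109, -2985. Second differences: -252, -372, -516, -684, -876. Third differences: -120, -144, -168, -192. Fourth differences: -24, -24, -24.
Level-4 differences are constant, so f has degree 4.
Fitting a degree-4 polynomial gives f(n) = -n^4 + 2n³ - 5n² + 7n - 4.
The coefficient of n² is -5.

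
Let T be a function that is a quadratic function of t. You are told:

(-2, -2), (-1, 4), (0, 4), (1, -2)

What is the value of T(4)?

-56

First differences: 6, 0, -6. Second differences: -6, -6.
Level-2 differences are constant, so T has degree 2.
Fitting a degree-2 polynomial gives T(t) = -3t² - 3t + 4.
Then T(4) = -56.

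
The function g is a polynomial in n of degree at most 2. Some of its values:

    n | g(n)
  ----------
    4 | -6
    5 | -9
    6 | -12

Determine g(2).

0

First differences: -3, -3.
Level-1 differences are constant, so g has degree 1.
Fitting a degree-1 polynomial gives g(n) = -3n + 6.
Then g(2) = 0.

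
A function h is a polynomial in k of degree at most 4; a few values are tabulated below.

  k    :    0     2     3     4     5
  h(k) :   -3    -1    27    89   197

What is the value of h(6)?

Write h(k) = ak^4 + bk³ + ck² + dk + e; the 5 given values yield a linear system in the 5 coefficients.
Solving, the leading coefficient vanishes, and h(k) = 2k³ - k² - 5k - 3.
Then h(6) = 363.

363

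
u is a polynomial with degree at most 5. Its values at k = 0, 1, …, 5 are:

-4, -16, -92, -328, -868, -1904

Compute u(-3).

-112

Write u(k) = ak^5 + bk^4 + ck³ + dk² + ek + p; the 6 given values yield a linear system in the 6 coefficients.
Solving, the leading coefficient vanishes, and u(k) = -2k^4 - 4k³ - 6k² - 4.
Then u(-3) = -112.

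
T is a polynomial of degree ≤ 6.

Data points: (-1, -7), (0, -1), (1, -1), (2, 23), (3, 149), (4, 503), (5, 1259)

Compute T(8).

8399

First differences: 6, 0, 24, 126, 354, 756. Second differences: -6, 24, 102, 228, 402. Third differences: 30, 78, 126, 174. Fourth differences: 48, 48, 48.
Level-4 differences are constant, so T has degree 4.
Fitting a degree-4 polynomial gives T(t) = 2t^4 + t³ - 5t² + 2t - 1.
Then T(8) = 8399.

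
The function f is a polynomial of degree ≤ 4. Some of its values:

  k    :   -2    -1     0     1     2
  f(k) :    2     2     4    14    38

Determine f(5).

254

Write f(k) = ak^4 + bk³ + ck² + dk + e; the 5 given values yield a linear system in the 5 coefficients.
Solving, the leading coefficient vanishes, and f(k) = k³ + 4k² + 5k + 4.
Then f(5) = 254.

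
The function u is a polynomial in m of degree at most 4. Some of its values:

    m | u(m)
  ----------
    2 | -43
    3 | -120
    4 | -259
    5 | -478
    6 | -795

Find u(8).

First differences: -77, -139, -219, -317. Second differences: -62, -80, -98. Third differences: -18, -18.
Level-3 differences are constant, so u has degree 3.
Fitting a degree-3 polynomial gives u(m) = -3m³ - 4m² - 3.
Then u(8) = -1795.

-1795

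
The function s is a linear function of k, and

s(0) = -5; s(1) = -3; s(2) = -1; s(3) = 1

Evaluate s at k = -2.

-9

Write s(k) = ak + b; the 4 given values yield a linear system in the 2 coefficients.
Solving, s(k) = 2k - 5.
Then s(-2) = -9.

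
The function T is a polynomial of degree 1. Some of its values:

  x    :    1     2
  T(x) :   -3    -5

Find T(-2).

Write T(x) = ax + b; the 2 given values yield a linear system in the 2 coefficients.
Solving, T(x) = -2x - 1.
Then T(-2) = 3.

3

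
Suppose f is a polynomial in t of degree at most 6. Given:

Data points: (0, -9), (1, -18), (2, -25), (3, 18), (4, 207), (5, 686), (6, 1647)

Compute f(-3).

270

First differences: -9, -7, 43, 189, 479, 961. Second differences: 2, 50, 146, 290, 482. Third differences: 48, 96, 144, 192. Fourth differences: 48, 48, 48.
Level-4 differences are constant, so f has degree 4.
Fitting a degree-4 polynomial gives f(t) = 2t^4 - 4t³ - t² - 6t - 9.
Then f(-3) = 270.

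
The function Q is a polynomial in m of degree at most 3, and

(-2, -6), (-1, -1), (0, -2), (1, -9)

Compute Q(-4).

Write Q(m) = am³ + bm² + cm + d; the 4 given values yield a linear system in the 4 coefficients.
Solving, the leading coefficient vanishes, and Q(m) = -3m² - 4m - 2.
Then Q(-4) = -34.

-34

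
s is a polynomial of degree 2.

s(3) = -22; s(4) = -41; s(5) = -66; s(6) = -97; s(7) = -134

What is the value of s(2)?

-9

First differences: -19, -25, -31, -37. Second differences: -6, -6, -6.
Level-2 differences are constant, so s has degree 2.
Fitting a degree-2 polynomial gives s(m) = -3m² + 2m - 1.
Then s(2) = -9.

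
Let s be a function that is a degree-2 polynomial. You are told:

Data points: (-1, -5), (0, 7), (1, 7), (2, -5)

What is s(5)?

-113

First differences: 12, 0, -12. Second differences: -12, -12.
Level-2 differences are constant, so s has degree 2.
Fitting a degree-2 polynomial gives s(x) = -6x² + 6x + 7.
Then s(5) = -113.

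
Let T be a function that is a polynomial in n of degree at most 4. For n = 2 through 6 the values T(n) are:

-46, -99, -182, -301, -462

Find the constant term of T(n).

-6

First differences: -53, -83, -119, -161. Second differences: -30, -36, -42. Third differences: -6, -6.
Level-3 differences are constant, so T has degree 3.
Fitting a degree-3 polynomial gives T(n) = -n³ - 6n² - 4n - 6.
The constant term is T(0) = -6.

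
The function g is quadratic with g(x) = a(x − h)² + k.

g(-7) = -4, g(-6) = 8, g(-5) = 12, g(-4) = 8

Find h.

-5

First differences 12, 4, -4; second difference -8 = 2a, so a = -4.
Expanding, the x-coefficient is −2ah = 8h; matching it to the data gives h = -5, and then k = 12.
So g(x) = -4(x + 5)² + 12.
Hence h = -5.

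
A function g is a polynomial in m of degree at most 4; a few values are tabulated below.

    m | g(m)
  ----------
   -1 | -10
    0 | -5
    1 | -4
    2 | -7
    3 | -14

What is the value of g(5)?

-40

Write g(m) = am^4 + bm³ + cm² + dm + e; the 5 given values yield a linear system in the 5 coefficients.
Solving, the top 2 coefficients vanish, and g(m) = -2m² + 3m - 5.
Then g(5) = -40.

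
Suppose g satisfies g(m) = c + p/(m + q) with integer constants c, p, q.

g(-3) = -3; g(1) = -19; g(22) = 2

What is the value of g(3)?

(g(m) − c)(m + q) = p for each data point; the three points give a linear system in c and q, then p follows.
Solving: c = 1, q = -2, p = 20, so g(m) = 1 + 20/(m − 2).
Then g(3) = 1 + 20/1 = 21.

21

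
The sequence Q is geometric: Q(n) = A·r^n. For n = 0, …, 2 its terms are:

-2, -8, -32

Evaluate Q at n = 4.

Consecutive ratio: -8/(-2) = 4, and -32/(-8) = 4, so r = 4.
Then A·4^0 = -2 gives A = -2, and Q(n) = -2·4^n.
Q(4) = -2·4^4 = -512.

-512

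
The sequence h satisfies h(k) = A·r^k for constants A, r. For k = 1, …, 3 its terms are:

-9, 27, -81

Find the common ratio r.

-3

Consecutive ratio: 27/(-9) = -3, and -81/27 = -3, so r = -3.
Then A·(-3)^1 = -9 gives A = 3, and h(k) = 3·(-3)^k.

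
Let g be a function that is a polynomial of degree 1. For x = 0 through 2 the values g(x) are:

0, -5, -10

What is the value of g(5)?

-25

First differences: -5, -5.
Level-1 differences are constant, so g has degree 1.
Fitting a degree-1 polynomial gives g(x) = -5x.
Then g(5) = -25.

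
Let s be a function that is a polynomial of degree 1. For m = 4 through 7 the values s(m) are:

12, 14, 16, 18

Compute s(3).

10

First differences: 2, 2, 2.
Level-1 differences are constant, so s has degree 1.
Fitting a degree-1 polynomial gives s(m) = 2m + 4.
Then s(3) = 10.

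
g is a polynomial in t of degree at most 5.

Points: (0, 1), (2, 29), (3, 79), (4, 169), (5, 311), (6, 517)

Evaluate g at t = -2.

-11

Write g(t) = at^5 + bt^4 + ct³ + dt² + et + p; the 6 given values yield a linear system in the 6 coefficients.
Solving, the top 2 coefficients vanish, and g(t) = 2t³ + 2t² + 2t + 1.
Then g(-2) = -11.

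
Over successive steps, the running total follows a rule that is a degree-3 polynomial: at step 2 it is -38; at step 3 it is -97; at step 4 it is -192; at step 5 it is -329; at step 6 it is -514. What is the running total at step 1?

-9

Write the value at n as u(n).
First differences: -59, -95, -137, -185. Second differences: -36, -42, -48. Third differences: -6, -6.
Level-3 differences are constant, so u has degree 3.
Fitting a degree-3 polynomial gives u(n) = -n³ - 9n² + 5n - 4.
Then u(1) = -9.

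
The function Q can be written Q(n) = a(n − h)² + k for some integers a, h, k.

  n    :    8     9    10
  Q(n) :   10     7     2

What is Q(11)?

-5

First differences -3, -5; second difference -2 = 2a, so a = -1.
Expanding, the n-coefficient is −2ah = 2h; matching it to the data gives h = 7, and then k = 11.
So Q(n) = -1(n − 7)² + 11.
Q(11) = -1·4² + 11 = -5.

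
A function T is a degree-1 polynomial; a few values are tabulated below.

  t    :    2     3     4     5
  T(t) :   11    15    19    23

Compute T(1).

7

First differences: 4, 4, 4.
Level-1 differences are constant, so T has degree 1.
Fitting a degree-1 polynomial gives T(t) = 4t + 3.
Then T(1) = 7.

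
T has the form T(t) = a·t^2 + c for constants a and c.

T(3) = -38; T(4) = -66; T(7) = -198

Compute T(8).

From T(3) = -38 and T(4) = -66: 9a + c = -38 and 16a + c = -66.
Subtracting: 7a = -28, so a = -4; then c = -38 − (-4)·9 = -2.
So T(t) = -4t² − 2, and T(8) = -258.

-258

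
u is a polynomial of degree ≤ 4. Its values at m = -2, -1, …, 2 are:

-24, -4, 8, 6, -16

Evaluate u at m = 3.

First differences: 20, 12, -2, -22. Second differences: -8, -14, -20. Third differences: -6, -6.
Level-3 differences are constant, so u has degree 3.
Fitting a degree-3 polynomial gives u(m) = -m³ - 7m² + 6m + 8.
Then u(3) = -64.

-64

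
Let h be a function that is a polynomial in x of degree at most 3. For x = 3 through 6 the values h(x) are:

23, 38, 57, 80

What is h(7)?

107

First differences: 15, 19, 23. Second differences: 4, 4.
Level-2 differences are constant, so h has degree 2.
Extending the table by one column gives the next first difference 27, so h(7) = 80 + 27 = 107.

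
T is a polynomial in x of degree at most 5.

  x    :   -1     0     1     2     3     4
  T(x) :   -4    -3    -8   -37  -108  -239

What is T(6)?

First differences: 1, -5, -29, -71, -131. Second differences: -6, -24, -42, -60. Third differences: -18, -18, -18.
Level-3 differences are constant, so T has degree 3.
Fitting a degree-3 polynomial gives T(x) = -3x³ - 3x² + x - 3.
Then T(6) = -753.

-753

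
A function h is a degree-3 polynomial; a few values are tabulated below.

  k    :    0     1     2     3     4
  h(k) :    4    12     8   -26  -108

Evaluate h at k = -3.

Write h(k) = ak³ + bk² + ck + d; the 5 given values yield a linear system in the 4 coefficients.
Solving, h(k) = -3k³ + 3k² + 8k + 4.
Then h(-3) = 88.

88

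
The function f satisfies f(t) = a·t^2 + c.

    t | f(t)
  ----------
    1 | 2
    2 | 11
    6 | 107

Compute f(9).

From f(1) = 2 and f(2) = 11: 1a + c = 2 and 4a + c = 11.
Subtracting: 3a = 9, so a = 3; then c = 2 − 3·1 = -1.
So f(t) = 3t² − 1, and f(9) = 242.

242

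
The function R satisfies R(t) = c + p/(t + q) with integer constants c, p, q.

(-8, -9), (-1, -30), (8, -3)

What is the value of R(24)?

-5

(R(t) − c)(t + q) = p for each data point; the three points give a linear system in c and q, then p follows.
Solving: c = -6, q = 0, p = 24, so R(t) = -6 + 24/(t + 0).
Then R(24) = -6 + 24/24 = -5.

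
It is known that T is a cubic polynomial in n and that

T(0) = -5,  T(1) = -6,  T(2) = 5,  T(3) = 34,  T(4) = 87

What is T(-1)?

2

First differences: -1, 11, 29, 53. Second differences: 12, 18, 24. Third differences: 6, 6.
Level-3 differences are constant, so T has degree 3.
Fitting a degree-3 polynomial gives T(n) = n³ + 3n² - 5n - 5.
Then T(-1) = 2.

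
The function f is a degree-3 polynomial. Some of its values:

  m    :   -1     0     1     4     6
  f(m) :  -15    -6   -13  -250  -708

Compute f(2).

-48

Write f(m) = am³ + bm² + cm + d; the 5 given values yield a linear system in the 4 coefficients.
Solving, f(m) = -2m³ - 8m² + 3m - 6.
Then f(2) = -48.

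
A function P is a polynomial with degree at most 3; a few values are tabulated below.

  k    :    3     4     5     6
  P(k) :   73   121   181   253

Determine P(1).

13

First differences: 48, 60, 72. Second differences: 12, 12.
Level-2 differences are constant, so P has degree 2.
Fitting a degree-2 polynomial gives P(k) = 6k² + 6k + 1.
Then P(1) = 13.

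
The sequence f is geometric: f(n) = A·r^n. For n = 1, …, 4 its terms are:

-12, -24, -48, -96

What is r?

2

Consecutive ratio: -24/(-12) = 2, and -48/(-24) = 2, so r = 2.
Then A·2^1 = -12 gives A = -6, and f(n) = -6·2^n.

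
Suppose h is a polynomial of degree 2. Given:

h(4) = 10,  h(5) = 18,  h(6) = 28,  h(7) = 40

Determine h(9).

First differences: 8, 10, 12. Second differences: 2, 2.
Level-2 differences are constant, so h has degree 2.
Fitting a degree-2 polynomial gives h(m) = m² - m - 2.
Then h(9) = 70.

70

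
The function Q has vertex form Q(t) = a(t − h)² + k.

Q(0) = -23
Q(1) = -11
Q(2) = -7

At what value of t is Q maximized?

2

First differences 12, 4; second difference -8 = 2a, so a = -4.
Expanding, the t-coefficient is −2ah = 8h; matching it to the data gives h = 2, and then k = -7.
So Q(t) = -4(t − 2)² − 7.
Hence h = 2.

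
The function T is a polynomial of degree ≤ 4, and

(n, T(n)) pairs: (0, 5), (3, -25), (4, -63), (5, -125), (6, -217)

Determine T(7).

Write T(n) = an^4 + bn³ + cn² + dn + e; the 5 given values yield a linear system in the 5 coefficients.
Solving, the leading coefficient vanishes, and T(n) = -n³ - n + 5.
Then T(7) = -345.

-345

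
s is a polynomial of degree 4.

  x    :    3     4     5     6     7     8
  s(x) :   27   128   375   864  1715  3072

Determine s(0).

First differences: 101, 247, 489, 851, 1357. Second differences: 146, 242, 362, 506. Third differences: 96, 120, 144. Fourth differences: 24, 24.
Level-4 differences are constant, so s has degree 4.
Fitting a degree-4 polynomial gives s(x) = x^4 - 2x³.
Then s(0) = 0.

0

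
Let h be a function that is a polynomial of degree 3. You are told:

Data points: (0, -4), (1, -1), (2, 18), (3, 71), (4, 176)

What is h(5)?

351

First differences: 3, 19, 53, 105. Second differences: 16, 34, 52. Third differences: 18, 18.
Level-3 differences are constant, so h has degree 3.
Fitting a degree-3 polynomial gives h(m) = 3m³ - m² + m - 4.
Then h(5) = 351.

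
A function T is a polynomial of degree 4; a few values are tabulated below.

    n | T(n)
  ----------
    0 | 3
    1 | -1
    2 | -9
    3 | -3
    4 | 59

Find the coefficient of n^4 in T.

Write T(n) = an^4 + bn³ + cn² + dn + e; the 5 given values yield a linear system in the 5 coefficients.
Solving, T(n) = n^4 - 3n³ - 2n + 3.
The coefficient of n^4 is 1.

1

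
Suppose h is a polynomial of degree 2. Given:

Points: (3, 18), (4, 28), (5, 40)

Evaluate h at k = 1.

Write h(k) = ak² + bk + c; the 3 given values yield a linear system in the 3 coefficients.
Solving, h(k) = k² + 3k.
Then h(1) = 4.

4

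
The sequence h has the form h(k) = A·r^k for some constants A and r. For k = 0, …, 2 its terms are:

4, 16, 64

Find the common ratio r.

4

Consecutive ratio: 16/4 = 4, and 64/16 = 4, so r = 4.
Then A·4^0 = 4 gives A = 4, and h(k) = 4·4^k.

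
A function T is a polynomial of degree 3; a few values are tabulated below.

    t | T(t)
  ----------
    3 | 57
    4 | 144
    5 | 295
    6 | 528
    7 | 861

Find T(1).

First differences: 87, 151, 233, 333. Second differences: 64, 82, 100. Third differences: 18, 18.
Level-3 differences are constant, so T has degree 3.
Fitting a degree-3 polynomial gives T(t) = 3t³ - 4t² + 4t.
Then T(1) = 3.

3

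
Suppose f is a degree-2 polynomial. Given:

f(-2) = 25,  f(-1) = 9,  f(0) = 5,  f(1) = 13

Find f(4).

First differences: -16, -4, 8. Second differences: 12, 12.
Level-2 differences are constant, so f has degree 2.
Fitting a degree-2 polynomial gives f(x) = 6x² + 2x + 5.
Then f(4) = 109.

109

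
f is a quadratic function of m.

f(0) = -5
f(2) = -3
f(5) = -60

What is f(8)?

-189

Write f(m) = am² + bm + c; the 3 given values yield a linear system in the 3 coefficients.
Solving, f(m) = -4m² + 9m - 5.
Then f(8) = -189.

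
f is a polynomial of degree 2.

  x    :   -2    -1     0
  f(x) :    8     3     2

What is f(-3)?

17

Write f(x) = ax² + bx + c; the 3 given values yield a linear system in the 3 coefficients.
Solving, f(x) = 2x² + x + 2.
Then f(-3) = 17.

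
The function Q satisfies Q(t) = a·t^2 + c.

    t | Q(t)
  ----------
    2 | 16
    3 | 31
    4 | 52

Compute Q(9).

247

From Q(2) = 16 and Q(3) = 31: 4a + c = 16 and 9a + c = 31.
Subtracting: 5a = 15, so a = 3; then c = 16 − 3·4 = 4.
So Q(t) = 3t² + 4, and Q(9) = 247.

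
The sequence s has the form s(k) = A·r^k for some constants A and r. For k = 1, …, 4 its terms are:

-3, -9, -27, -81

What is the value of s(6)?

Consecutive ratio: -9/(-3) = 3, and -27/(-9) = 3, so r = 3.
Then A·3^1 = -3 gives A = -1, and s(k) = -1·3^k.
s(6) = -1·3^6 = -729.

-729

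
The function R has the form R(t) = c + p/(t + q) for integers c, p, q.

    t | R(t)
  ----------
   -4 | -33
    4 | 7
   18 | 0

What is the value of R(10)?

(R(t) − c)(t + q) = p for each data point; the three points give a linear system in c and q, then p follows.
Solving: c = -3, q = 2, p = 60, so R(t) = -3 + 60/(t + 2).
Then R(10) = -3 + 60/12 = 2.

2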